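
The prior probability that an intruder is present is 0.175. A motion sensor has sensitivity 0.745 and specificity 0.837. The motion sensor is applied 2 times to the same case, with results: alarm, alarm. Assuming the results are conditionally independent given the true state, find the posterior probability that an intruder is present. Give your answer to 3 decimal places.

Posterior P(H) ≈ 0.816

Let H be the event that an intruder is present; start with P(H) = 0.175. P('alarm'|H) = 0.745, P('alarm'|¬H) = 0.163.
Update on result 1 ('alarm'): P(H) ← 0.745·0.1750 / (0.745·0.1750 + 0.163·0.8250) = 0.13037/0.26485 = 0.4923.
Update on result 2 ('alarm'): P(H) ← 0.745·0.4923 / (0.745·0.4923 + 0.163·0.5077) = 0.36673/0.44950 = 0.8159.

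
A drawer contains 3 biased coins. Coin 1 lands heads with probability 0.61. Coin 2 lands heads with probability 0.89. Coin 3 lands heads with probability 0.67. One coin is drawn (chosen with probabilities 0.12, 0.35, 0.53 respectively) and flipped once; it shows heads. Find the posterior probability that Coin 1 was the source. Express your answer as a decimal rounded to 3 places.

P(heads|C1) = 0.61; P(heads|C2) = 0.89; P(heads|C3) = 0.67.
Prior × likelihood for each source: 0.12·0.61=0.07320, 0.35·0.89=0.3115, 0.53·0.67=0.3551. Summing gives P(heads) = 0.73980.
P(Coin 1 | heads) = 0.07320 / 0.73980 = 0.099.

Posterior probability ≈ 0.099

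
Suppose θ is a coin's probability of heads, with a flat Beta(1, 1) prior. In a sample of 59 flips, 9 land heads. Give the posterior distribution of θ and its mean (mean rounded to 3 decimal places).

The binomial likelihood is conjugate to the Beta prior: with 9 successes and 50 failures, the posterior is Beta(1+9, 1+50) = Beta(10, 51).
Posterior mean = α/(α+β) = 10/61 = 0.164.

Posterior: Beta(10, 51); mean ≈ 0.164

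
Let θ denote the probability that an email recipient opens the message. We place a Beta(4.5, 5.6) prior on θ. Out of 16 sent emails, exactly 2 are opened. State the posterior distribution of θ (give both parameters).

Posterior: Beta(6.5, 19.6)

The binomial likelihood is conjugate to the Beta prior: with 2 successes and 14 failures, the posterior is Beta(4.5+2, 5.6+14) = Beta(6.5, 19.6).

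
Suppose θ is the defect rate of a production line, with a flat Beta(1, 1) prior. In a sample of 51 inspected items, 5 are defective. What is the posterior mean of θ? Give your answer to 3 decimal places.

Posterior mean ≈ 0.113

The binomial likelihood is conjugate to the Beta prior: with 5 successes and 46 failures, the posterior is Beta(1+5, 1+46) = Beta(6, 47).
E[θ | data] = 6/(6+47) = 0.113.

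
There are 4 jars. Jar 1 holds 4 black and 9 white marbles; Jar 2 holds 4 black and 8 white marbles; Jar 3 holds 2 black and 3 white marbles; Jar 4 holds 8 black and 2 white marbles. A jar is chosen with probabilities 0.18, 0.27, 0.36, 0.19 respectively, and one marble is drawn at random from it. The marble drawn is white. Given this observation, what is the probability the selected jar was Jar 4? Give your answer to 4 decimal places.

P(white|Jar 1) = 0.6923; P(white|Jar 2) = 0.6667; P(white|Jar 3) = 0.6; P(white|Jar 4) = 0.2.
Prior × likelihood for each source: 0.18·0.6923=0.1246, 0.27·0.6667=0.1800, 0.36·0.6=0.2160, 0.19·0.2=0.03800. Summing gives P(white) = 0.55862.
P(Jar 4 | white) = 0.03800 / 0.55862 = 0.0680.

Posterior probability ≈ 0.0680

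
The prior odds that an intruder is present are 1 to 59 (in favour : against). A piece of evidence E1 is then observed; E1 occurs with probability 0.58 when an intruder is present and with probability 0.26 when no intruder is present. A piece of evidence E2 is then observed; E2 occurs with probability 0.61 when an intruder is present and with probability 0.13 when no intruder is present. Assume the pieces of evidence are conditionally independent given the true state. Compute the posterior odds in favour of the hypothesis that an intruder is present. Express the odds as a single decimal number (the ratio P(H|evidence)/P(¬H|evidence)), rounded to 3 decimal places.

Posterior odds ≈ 0.177

Prior odds = 1/59 = 0.016949. In log-odds, ln(0.016949) = -4.0775.
Add log likelihood ratios: ln(2.2308) + ln(4.6923) = 2.3483.
Posterior log-odds = -1.7293, so posterior odds = exp(-1.7293) = 0.17741.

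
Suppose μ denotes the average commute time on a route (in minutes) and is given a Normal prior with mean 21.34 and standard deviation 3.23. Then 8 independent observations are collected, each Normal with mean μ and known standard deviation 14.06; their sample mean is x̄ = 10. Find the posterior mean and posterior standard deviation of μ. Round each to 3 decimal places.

Posterior mean ≈ 17.974; posterior SD ≈ 2.708

Prior precision 1/τ₀² = 1/3.23² = 0.0958506; data precision n/σ² = 8/14.06² = 0.0404687.
Posterior precision = 0.0958506 + 0.0404687 = 0.136319, giving posterior SD = 1/√0.136319 = 2.708.
Posterior mean = (0.0958506·21.34 + 0.0404687·10) / 0.136319 = 17.974.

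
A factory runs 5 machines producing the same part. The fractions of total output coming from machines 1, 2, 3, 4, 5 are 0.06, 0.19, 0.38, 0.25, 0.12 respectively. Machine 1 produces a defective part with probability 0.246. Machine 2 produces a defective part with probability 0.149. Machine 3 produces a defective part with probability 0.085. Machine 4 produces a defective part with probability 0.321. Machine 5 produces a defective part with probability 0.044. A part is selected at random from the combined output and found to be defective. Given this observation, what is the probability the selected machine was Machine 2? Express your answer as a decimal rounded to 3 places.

Tabulate prior·likelihood by source: [1] prior 0.06, lik 0.246, product 0.01476; [2] prior 0.19, lik 0.149, product 0.02831; [3] prior 0.38, lik 0.085, product 0.03230; [4] prior 0.25, lik 0.321, product 0.08025; [5] prior 0.12, lik 0.044, product 0.005280.
Normalizing constant = 0.16090; the posterior for Machine 2 is its product over the sum, 0.02831/0.16090 = 0.176.

Posterior probability ≈ 0.176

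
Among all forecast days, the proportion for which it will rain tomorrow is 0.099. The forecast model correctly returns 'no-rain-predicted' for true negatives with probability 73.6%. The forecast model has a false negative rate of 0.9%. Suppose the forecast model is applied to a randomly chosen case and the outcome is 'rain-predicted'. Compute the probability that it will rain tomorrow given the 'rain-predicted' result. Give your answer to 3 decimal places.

P(H | E) ≈ 0.292

Write H for 'it will rain tomorrow'. Prior odds H:¬H = 0.099/0.901 = 0.10988. For the 'rain-predicted' outcome, the likelihood ratio is 0.991/0.264 = 3.7538.
Posterior odds = 0.10988 × 3.7538 = 0.41246, so P(H|E) = 0.41246/(1+0.41246) = 0.292.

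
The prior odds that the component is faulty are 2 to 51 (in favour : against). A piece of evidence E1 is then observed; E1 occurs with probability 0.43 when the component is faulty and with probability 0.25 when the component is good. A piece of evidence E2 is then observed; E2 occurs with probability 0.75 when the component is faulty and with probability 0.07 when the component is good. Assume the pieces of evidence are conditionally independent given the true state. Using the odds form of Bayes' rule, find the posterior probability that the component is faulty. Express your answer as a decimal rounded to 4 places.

Prior odds = 2/51 = 0.039216. In log-odds, ln(0.039216) = -3.2387.
Add log likelihood ratios: ln(1.7200) + ln(10.714) = 2.9139.
Posterior log-odds = -0.32478, so posterior odds = exp(-0.32478) = 0.72269. Converting, P(H|E) = 0.72269/1.7227 = 0.4195.

Posterior probability ≈ 0.4195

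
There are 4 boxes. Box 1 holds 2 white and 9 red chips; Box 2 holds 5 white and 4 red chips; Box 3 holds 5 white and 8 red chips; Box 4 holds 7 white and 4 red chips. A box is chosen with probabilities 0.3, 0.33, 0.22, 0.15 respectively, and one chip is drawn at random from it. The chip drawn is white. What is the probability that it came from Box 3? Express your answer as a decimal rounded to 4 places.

Posterior probability ≈ 0.2025

Tabulate prior·likelihood by source: [1] prior 0.3, lik 0.1818, product 0.05455; [2] prior 0.33, lik 0.5556, product 0.1833; [3] prior 0.22, lik 0.3846, product 0.08462; [4] prior 0.15, lik 0.6364, product 0.09545.
Normalizing constant = 0.41795; the posterior for Box 3 is its product over the sum, 0.08462/0.41795 = 0.2025.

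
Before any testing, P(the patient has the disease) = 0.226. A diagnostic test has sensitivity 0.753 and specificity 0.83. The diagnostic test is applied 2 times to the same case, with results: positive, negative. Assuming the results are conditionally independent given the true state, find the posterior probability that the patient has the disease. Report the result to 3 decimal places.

Let H be the event that the patient has the disease; start with P(H) = 0.226. P('positive'|H) = 0.753, P('positive'|¬H) = 0.17.
Update on result 1 ('positive'): P(H) ← 0.753·0.2260 / (0.753·0.2260 + 0.17·0.7740) = 0.17018/0.30176 = 0.5640.
Update on result 2 ('negative'): P(H) ← 0.247·0.5640 / (0.247·0.5640 + 0.83·0.4360) = 0.13930/0.50121 = 0.2779.

Posterior P(H) ≈ 0.278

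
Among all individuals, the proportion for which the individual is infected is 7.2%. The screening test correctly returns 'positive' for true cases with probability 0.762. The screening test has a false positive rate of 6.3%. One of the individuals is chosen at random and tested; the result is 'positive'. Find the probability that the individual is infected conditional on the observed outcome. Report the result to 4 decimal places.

Write H for 'the individual is infected'. Prior odds H:¬H = 0.072/0.928 = 0.077586. For the 'positive' outcome, the likelihood ratio is 0.762/0.063 = 12.095.
Posterior odds = 0.077586 × 12.095 = 0.93842, so P(H|E) = 0.93842/(1+0.93842) = 0.4841.

P(H | E) ≈ 0.4841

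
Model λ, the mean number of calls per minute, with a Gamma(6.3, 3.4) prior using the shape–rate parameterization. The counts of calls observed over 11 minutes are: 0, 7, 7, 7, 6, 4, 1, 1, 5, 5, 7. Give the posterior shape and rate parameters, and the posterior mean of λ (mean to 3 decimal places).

Posterior: Gamma(shape=56.3, rate=14.4); mean ≈ 3.910

The Poisson likelihood adds the total count to the shape and the number of exposure periods to the rate. Here ∑xᵢ = 50 and n = 11, so shape 6.3→56.3 and rate 3.4→14.4.
E[λ | data] = 56.3/14.4 = 3.910.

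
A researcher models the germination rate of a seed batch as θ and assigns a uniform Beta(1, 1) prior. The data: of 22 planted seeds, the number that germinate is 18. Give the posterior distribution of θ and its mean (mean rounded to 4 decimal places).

The binomial likelihood is conjugate to the Beta prior: with 18 successes and 4 failures, the posterior is Beta(1+18, 1+4) = Beta(19, 5).
E[θ | data] = 19/(19+5) = 0.7917.

Posterior: Beta(19, 5); mean ≈ 0.7917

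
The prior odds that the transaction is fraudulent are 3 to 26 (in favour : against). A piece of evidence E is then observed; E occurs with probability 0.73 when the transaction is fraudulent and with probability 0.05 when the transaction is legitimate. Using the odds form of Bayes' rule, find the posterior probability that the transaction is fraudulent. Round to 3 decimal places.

Prior odds = 3/26 = 0.11538.
Likelihood ratio for E = 0.73/0.05 = 14.600.
Posterior odds = prior odds × LR = 1.6846.
Posterior probability = odds/(1+odds) = 1.6846/2.6846 = 0.628.

Posterior probability ≈ 0.628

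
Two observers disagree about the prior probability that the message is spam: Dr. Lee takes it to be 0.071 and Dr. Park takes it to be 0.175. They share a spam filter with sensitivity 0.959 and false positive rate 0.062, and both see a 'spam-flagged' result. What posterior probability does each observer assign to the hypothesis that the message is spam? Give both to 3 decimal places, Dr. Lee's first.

P('+'|H) = 0.959, P('+'|¬H) = 0.062.
Dr. Lee: numerator 0.959·0.071 = 0.068089; evidence = 0.068089+0.062·0.929 = 0.12569; posterior = 0.542.
Dr. Park: numerator 0.959·0.175 = 0.16782; evidence = 0.16782+0.062·0.825 = 0.21897; posterior = 0.766.

Dr. Lee: 0.542; Dr. Park: 0.766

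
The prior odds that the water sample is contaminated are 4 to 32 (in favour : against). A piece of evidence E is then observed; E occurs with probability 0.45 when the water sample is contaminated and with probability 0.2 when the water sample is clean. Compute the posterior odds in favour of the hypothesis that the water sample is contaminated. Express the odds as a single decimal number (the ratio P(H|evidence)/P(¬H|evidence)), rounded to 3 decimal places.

Prior odds = 4/32 = 0.12500. In log-odds, ln(0.12500) = -2.0794.
Add log likelihood ratio: ln(2.2500) = 0.81093.
Posterior log-odds = -1.2685, so posterior odds = exp(-1.2685) = 0.28125.

Posterior odds ≈ 0.281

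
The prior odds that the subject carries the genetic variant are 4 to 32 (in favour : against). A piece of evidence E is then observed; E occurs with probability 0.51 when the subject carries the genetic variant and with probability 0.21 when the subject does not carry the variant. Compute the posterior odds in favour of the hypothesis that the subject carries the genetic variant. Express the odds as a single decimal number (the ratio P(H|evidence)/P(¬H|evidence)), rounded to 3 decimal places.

Posterior odds ≈ 0.304

Prior odds = 4/32 = 0.12500. In log-odds, ln(0.12500) = -2.0794.
Add log likelihood ratio: ln(2.4286) = 0.88730.
Posterior log-odds = -1.1921, so posterior odds = exp(-1.1921) = 0.30357.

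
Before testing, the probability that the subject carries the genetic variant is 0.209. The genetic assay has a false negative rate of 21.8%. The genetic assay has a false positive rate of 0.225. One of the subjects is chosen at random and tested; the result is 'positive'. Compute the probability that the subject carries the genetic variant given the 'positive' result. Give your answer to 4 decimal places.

P(H | E) ≈ 0.4787

Let H be the event that the subject carries the genetic variant. P(H) = 0.209, so P(¬H) = 0.791. With E the 'positive' result, P(E|H) = 0.782 and P(E|¬H) = 0.225.
P(E) = 0.782·0.209 + 0.225·0.791 = 0.16344 + 0.17798 = 0.34141.
By Bayes' theorem, P(H|E) = 0.16344 / 0.34141 = 0.4787.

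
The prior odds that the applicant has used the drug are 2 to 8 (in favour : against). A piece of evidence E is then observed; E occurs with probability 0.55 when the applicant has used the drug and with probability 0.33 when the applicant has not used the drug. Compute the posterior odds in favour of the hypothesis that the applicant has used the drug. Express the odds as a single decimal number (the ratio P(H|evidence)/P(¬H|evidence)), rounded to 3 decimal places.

Posterior odds ≈ 0.417

Prior odds = 2/8 = 0.25000. In log-odds, ln(0.25000) = -1.3863.
Add log likelihood ratio: ln(1.6667) = 0.51083.
Posterior log-odds = -0.87547, so posterior odds = exp(-0.87547) = 0.41667.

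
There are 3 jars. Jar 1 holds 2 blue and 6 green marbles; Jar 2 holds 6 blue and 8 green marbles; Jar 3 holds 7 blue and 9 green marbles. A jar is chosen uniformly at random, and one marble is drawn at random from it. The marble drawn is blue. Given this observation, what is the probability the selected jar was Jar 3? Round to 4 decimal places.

Posterior probability ≈ 0.3920

P(blue|Jar 1) = 0.25; P(blue|Jar 2) = 0.4286; P(blue|Jar 3) = 0.4375.
Prior × likelihood for each source: 0.333333·0.25=0.08333, 0.333333·0.4286=0.1429, 0.333333·0.4375=0.1458. Summing gives P(blue) = 0.37202.
P(Jar 3 | blue) = 0.1458 / 0.37202 = 0.3920.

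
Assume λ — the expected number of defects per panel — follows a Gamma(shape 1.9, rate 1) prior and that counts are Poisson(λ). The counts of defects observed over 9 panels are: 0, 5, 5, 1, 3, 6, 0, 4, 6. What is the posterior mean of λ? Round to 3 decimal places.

Total count ∑xᵢ = 30 over n = 9 panels.
Gamma is conjugate to the Poisson likelihood: posterior is Gamma(shape = 1.9+30 = 31.9, rate = 1+9 = 10).
Posterior mean = shape/rate = 31.9/10 = 3.190.

Posterior mean ≈ 3.190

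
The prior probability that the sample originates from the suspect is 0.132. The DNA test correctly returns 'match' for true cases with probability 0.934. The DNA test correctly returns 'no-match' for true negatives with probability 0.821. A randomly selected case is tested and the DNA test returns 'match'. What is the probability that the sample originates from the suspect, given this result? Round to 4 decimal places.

Write H for 'the sample originates from the suspect'. Prior odds H:¬H = 0.132/0.868 = 0.15207. For the 'match' outcome, the likelihood ratio is 0.934/0.179 = 5.2179.
Posterior odds = 0.15207 × 5.2179 = 0.79350, so P(H|E) = 0.79350/(1+0.79350) = 0.4424.

P(H | E) ≈ 0.4424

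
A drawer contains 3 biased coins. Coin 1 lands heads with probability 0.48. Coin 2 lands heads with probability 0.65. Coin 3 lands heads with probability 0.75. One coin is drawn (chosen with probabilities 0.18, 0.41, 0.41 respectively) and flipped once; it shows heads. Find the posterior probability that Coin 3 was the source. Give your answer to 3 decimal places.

Posterior probability ≈ 0.466

Tabulate prior·likelihood by source: [1] prior 0.18, lik 0.48, product 0.08640; [2] prior 0.41, lik 0.65, product 0.2665; [3] prior 0.41, lik 0.75, product 0.3075.
Normalizing constant = 0.66040; the posterior for Coin 3 is its product over the sum, 0.3075/0.66040 = 0.466.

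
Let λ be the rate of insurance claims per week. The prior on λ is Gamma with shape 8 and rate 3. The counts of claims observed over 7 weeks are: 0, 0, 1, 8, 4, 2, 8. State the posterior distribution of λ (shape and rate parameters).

The Poisson likelihood adds the total count to the shape and the number of exposure periods to the rate. Here ∑xᵢ = 23 and n = 7, so shape 8→31 and rate 3→10.

Posterior: Gamma(shape=31, rate=10)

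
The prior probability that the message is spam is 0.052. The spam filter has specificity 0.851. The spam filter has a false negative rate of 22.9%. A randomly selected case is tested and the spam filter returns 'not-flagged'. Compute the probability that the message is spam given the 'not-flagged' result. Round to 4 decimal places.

P(H | E) ≈ 0.0145

Let H be the event that the message is spam. P(H) = 0.052, so P(¬H) = 0.948. With E the 'not-flagged' result, P(E|H) = 0.229 and P(E|¬H) = 0.851.
P(E) = 0.229·0.052 + 0.851·0.948 = 0.011908 + 0.80675 = 0.81866.
By Bayes' theorem, P(H|E) = 0.011908 / 0.81866 = 0.0145.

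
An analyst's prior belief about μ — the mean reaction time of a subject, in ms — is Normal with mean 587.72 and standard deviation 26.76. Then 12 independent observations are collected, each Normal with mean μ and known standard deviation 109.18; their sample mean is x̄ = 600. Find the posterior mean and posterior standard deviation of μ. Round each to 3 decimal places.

Posterior mean ≈ 592.864; posterior SD ≈ 20.399

Prior precision 1/τ₀² = 1/26.76² = 0.00139646; data precision n/σ² = 12/109.18² = 0.00100669.
Posterior precision = 0.00139646 + 0.00100669 = 0.00240315, giving posterior SD = 1/√0.00240315 = 20.399.
Posterior mean = (0.00139646·587.72 + 0.00100669·600) / 0.00240315 = 592.864.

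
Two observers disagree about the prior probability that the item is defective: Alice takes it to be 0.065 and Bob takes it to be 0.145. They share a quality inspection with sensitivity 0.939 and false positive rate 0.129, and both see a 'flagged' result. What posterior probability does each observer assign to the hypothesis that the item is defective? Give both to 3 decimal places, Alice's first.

Alice: 0.336; Bob: 0.552

The likelihood ratio for a 'flagged' result is 0.939/0.129 = 7.2791.
Alice: prior odds 0.065/0.935 = 0.069519; posterior odds 0.50603; posterior probability 0.336.
Bob: prior odds 0.145/0.855 = 0.16959; posterior odds 1.2345; posterior probability 0.552.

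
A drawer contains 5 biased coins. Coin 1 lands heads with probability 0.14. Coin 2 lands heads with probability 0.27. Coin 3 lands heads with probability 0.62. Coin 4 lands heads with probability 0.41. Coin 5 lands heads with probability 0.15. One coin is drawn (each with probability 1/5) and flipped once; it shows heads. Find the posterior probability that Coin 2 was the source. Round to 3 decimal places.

Posterior probability ≈ 0.170

Tabulate prior·likelihood by source: [1] prior 0.2, lik 0.14, product 0.02800; [2] prior 0.2, lik 0.27, product 0.05400; [3] prior 0.2, lik 0.62, product 0.1240; [4] prior 0.2, lik 0.41, product 0.08200; [5] prior 0.2, lik 0.15, product 0.03000.
Normalizing constant = 0.31800; the posterior for Coin 2 is its product over the sum, 0.05400/0.31800 = 0.170.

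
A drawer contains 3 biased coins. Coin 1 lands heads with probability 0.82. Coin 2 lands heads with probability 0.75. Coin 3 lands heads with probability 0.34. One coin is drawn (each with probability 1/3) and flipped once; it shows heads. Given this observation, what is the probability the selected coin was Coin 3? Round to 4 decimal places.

Tabulate prior·likelihood by source: [1] prior 0.333333, lik 0.82, product 0.2733; [2] prior 0.333333, lik 0.75, product 0.2500; [3] prior 0.333333, lik 0.34, product 0.1133.
Normalizing constant = 0.63667; the posterior for Coin 3 is its product over the sum, 0.1133/0.63667 = 0.1780.

Posterior probability ≈ 0.1780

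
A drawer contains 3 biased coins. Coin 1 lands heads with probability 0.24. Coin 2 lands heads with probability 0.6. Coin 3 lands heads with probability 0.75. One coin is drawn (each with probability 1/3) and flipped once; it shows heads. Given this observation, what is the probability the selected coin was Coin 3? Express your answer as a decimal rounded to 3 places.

Tabulate prior·likelihood by source: [1] prior 0.333333, lik 0.24, product 0.08000; [2] prior 0.333333, lik 0.6, product 0.2000; [3] prior 0.333333, lik 0.75, product 0.2500.
Normalizing constant = 0.53000; the posterior for Coin 3 is its product over the sum, 0.2500/0.53000 = 0.472.

Posterior probability ≈ 0.472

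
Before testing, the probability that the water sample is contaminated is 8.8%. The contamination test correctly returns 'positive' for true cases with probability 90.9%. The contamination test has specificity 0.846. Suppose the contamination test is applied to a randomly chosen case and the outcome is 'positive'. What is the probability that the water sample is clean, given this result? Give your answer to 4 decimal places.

P(¬H | E) ≈ 0.6371

Write H for 'the water sample is contaminated'. Prior odds H:¬H = 0.088/0.912 = 0.096491. For the 'positive' outcome, the likelihood ratio is 0.909/0.154 = 5.9026.
Posterior odds = 0.096491 × 5.9026 = 0.56955, so P(H|E) = 0.56955/(1+0.56955) = 0.3629. Then P(¬H|E) = 1 − 0.3629 = 0.6371.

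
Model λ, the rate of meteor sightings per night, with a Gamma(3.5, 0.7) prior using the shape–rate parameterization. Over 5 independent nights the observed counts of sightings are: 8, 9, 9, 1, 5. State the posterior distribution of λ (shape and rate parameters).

The Poisson likelihood adds the total count to the shape and the number of exposure periods to the rate. Here ∑xᵢ = 32 and n = 5, so shape 3.5→35.5 and rate 0.7→5.7.

Posterior: Gamma(shape=35.5, rate=5.7)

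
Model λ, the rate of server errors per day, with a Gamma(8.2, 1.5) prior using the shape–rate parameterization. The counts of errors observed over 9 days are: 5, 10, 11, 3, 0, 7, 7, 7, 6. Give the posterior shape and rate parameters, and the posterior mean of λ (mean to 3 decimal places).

The Poisson likelihood adds the total count to the shape and the number of exposure periods to the rate. Here ∑xᵢ = 56 and n = 9, so shape 8.2→64.2 and rate 1.5→10.5.
Posterior mean = shape/rate = 64.2/10.5 = 6.114.

Posterior: Gamma(shape=64.2, rate=10.5); mean ≈ 6.114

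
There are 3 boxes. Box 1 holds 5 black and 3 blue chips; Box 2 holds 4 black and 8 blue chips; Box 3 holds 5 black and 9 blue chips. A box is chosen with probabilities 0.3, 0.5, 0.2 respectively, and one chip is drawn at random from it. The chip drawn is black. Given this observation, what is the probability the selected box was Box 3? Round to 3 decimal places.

Posterior probability ≈ 0.168

P(black|Box 1) = 0.625; P(black|Box 2) = 0.3333; P(black|Box 3) = 0.3571.
Prior × likelihood for each source: 0.3·0.625=0.1875, 0.5·0.3333=0.1667, 0.2·0.3571=0.07143. Summing gives P(black) = 0.42560.
P(Box 3 | black) = 0.07143 / 0.42560 = 0.168.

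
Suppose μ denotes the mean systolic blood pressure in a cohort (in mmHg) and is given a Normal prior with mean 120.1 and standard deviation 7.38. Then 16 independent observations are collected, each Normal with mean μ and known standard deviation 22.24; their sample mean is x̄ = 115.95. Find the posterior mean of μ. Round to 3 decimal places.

Posterior mean ≈ 117.453

Prior precision 1/τ₀² = 1/7.38² = 0.0183606; data precision n/σ² = 16/22.24² = 0.0323482.
Posterior precision = 0.0183606 + 0.0323482 = 0.0507088.
Posterior mean = (0.0183606·120.1 + 0.0323482·115.95) / 0.0507088 = 117.453.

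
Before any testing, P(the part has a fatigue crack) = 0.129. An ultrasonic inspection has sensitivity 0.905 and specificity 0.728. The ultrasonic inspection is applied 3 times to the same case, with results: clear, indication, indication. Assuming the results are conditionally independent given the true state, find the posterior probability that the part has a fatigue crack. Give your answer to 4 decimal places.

Posterior P(H) ≈ 0.1762

Let H be the event that the part has a fatigue crack; start with P(H) = 0.129. P('indication'|H) = 0.905, P('indication'|¬H) = 0.272.
Update on result 1 ('clear'): P(H) ← 0.095·0.1290 / (0.095·0.1290 + 0.728·0.8710) = 0.012255/0.64634 = 0.0190.
Update on result 2 ('indication'): P(H) ← 0.905·0.0190 / (0.905·0.0190 + 0.272·0.9810) = 0.017159/0.28400 = 0.0604.
Update on result 3 ('indication'): P(H) ← 0.905·0.0604 / (0.905·0.0604 + 0.272·0.9396) = 0.054680/0.31025 = 0.1762.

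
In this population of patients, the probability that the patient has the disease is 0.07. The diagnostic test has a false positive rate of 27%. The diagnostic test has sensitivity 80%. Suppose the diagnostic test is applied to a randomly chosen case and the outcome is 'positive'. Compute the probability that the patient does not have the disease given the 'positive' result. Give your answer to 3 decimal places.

Let H be the event that the patient has the disease. P(H) = 0.07, so P(¬H) = 0.93. With E the 'positive' result, P(E|H) = 0.8 and P(E|¬H) = 0.27.
P(E) = 0.8·0.07 + 0.27·0.93 = 0.056000 + 0.25110 = 0.30710.
By Bayes' theorem, P(H|E) = 0.056000 / 0.30710 = 0.182. Hence P(¬H|E) = 1 − 0.182 = 0.818.

P(¬H | E) ≈ 0.818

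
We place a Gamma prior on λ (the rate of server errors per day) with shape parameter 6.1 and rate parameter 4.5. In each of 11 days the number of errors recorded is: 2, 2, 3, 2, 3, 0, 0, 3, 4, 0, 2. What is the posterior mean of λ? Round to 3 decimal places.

The Poisson likelihood adds the total count to the shape and the number of exposure periods to the rate. Here ∑xᵢ = 21 and n = 11, so shape 6.1→27.1 and rate 4.5→15.5.
Posterior mean = shape/rate = 27.1/15.5 = 1.748.

Posterior mean ≈ 1.748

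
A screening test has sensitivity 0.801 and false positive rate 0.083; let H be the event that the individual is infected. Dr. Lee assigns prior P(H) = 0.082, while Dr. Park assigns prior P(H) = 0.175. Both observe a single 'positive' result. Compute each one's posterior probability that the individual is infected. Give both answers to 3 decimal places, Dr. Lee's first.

P('+'|H) = 0.801, P('+'|¬H) = 0.083.
Dr. Lee: numerator 0.801·0.082 = 0.065682; evidence = 0.065682+0.083·0.918 = 0.14188; posterior = 0.463.
Dr. Park: numerator 0.801·0.175 = 0.14017; evidence = 0.14017+0.083·0.825 = 0.20865; posterior = 0.672.

Dr. Lee: 0.463; Dr. Park: 0.672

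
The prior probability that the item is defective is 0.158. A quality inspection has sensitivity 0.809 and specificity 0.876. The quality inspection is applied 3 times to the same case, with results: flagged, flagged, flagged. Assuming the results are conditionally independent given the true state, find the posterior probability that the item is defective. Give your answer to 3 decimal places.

Posterior P(H) ≈ 0.981

With H the event that the item is defective, the joint likelihood of the observed sequence is P(data|H) = 0.809·0.809·0.809 = 0.52948 and P(data|¬H) = 0.124·0.124·0.124 = 0.0019066.
Bayes: P(H|data) = 0.158·0.52948 / (0.158·0.52948 + 0.842·0.0019066) = 0.083657/0.085262 = 0.9812.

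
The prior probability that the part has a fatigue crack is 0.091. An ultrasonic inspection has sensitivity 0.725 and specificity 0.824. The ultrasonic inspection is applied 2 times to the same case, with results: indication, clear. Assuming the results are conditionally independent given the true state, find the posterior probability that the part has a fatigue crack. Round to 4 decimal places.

Posterior P(H) ≈ 0.1210

With H the event that the part has a fatigue crack, the joint likelihood of the observed sequence is P(data|H) = 0.725·0.275 = 0.19937 and P(data|¬H) = 0.176·0.824 = 0.14502.
Bayes: P(H|data) = 0.091·0.19937 / (0.091·0.19937 + 0.909·0.14502) = 0.018143/0.14997 = 0.1210.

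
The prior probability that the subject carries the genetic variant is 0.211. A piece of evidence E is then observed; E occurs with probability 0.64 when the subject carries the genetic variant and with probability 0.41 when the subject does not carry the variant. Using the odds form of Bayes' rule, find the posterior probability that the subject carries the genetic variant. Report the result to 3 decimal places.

Prior odds = 0.211/(1−0.211) = 0.26743. In log-odds, ln(0.26743) = -1.3189.
Add log likelihood ratio: ln(1.5610) = 0.44531.
Posterior log-odds = -0.87360, so posterior odds = exp(-0.87360) = 0.41745. Converting, P(H|E) = 0.41745/1.4174 = 0.295.

Posterior probability ≈ 0.295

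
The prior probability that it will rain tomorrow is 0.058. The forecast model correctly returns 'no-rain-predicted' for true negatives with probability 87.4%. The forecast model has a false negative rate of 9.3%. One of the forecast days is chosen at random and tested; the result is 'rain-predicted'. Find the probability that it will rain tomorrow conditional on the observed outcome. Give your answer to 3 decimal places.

P(H | E) ≈ 0.307

Let H be the event that it will rain tomorrow. P(H) = 0.058, so P(¬H) = 0.942. With E the 'rain-predicted' result, P(E|H) = 0.907 and P(E|¬H) = 0.126.
P(E) = 0.907·0.058 + 0.126·0.942 = 0.052606 + 0.11869 = 0.17130.
By Bayes' theorem, P(H|E) = 0.052606 / 0.17130 = 0.307.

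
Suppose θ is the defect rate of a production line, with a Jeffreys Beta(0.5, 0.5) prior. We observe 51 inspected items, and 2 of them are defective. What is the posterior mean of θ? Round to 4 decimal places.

Posterior mean ≈ 0.0481

Observing 2 successes and 49 failures updates Beta(0.5, 0.5) by adding the success and failure counts to the two shape parameters: α = 0.5+2 = 2.5, β = 0.5+49 = 49.5.
Posterior mean = α/(α+β) = 2.5/52 = 0.0481.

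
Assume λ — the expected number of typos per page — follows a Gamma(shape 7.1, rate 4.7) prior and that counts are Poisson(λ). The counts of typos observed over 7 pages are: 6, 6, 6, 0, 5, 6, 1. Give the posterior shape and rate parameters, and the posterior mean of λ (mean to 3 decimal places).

Posterior: Gamma(shape=37.1, rate=11.7); mean ≈ 3.171

Total count ∑xᵢ = 30 over n = 7 pages.
Gamma is conjugate to the Poisson likelihood: posterior is Gamma(shape = 7.1+30 = 37.1, rate = 4.7+7 = 11.7).
Posterior mean = shape/rate = 37.1/11.7 = 3.171.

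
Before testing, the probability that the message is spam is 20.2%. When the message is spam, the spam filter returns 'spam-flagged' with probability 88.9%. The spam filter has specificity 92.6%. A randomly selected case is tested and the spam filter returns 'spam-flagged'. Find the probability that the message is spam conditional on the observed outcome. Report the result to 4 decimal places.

Write H for 'the message is spam'. Prior odds H:¬H = 0.202/0.798 = 0.25313. For the 'spam-flagged' outcome, the likelihood ratio is 0.889/0.074 = 12.014.
Posterior odds = 0.25313 × 12.014 = 3.0410, so P(H|E) = 3.0410/(1+3.0410) = 0.7525.

P(H | E) ≈ 0.7525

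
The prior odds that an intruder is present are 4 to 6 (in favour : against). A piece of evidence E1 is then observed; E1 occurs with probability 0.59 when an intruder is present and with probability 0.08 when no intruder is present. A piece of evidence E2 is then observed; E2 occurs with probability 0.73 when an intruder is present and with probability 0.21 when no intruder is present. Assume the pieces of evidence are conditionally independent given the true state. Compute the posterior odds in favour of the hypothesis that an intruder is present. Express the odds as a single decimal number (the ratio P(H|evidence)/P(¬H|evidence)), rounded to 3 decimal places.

Posterior odds ≈ 17.091

Prior odds = 4/6 = 0.66667. In log-odds, ln(0.66667) = -0.40547.
Add log likelihood ratios: ln(7.3750) + ln(3.4762) = 3.2440.
Posterior log-odds = 2.8386, so posterior odds = exp(2.8386) = 17.091.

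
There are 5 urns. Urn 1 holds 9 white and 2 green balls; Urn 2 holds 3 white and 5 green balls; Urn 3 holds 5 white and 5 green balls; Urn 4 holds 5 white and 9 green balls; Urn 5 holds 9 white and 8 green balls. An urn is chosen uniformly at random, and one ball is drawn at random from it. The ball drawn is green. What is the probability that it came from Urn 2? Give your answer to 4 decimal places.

Tabulate prior·likelihood by source: [1] prior 0.2, lik 0.1818, product 0.03636; [2] prior 0.2, lik 0.625, product 0.1250; [3] prior 0.2, lik 0.5, product 0.1000; [4] prior 0.2, lik 0.6429, product 0.1286; [5] prior 0.2, lik 0.4706, product 0.09412.
Normalizing constant = 0.48405; the posterior for Urn 2 is its product over the sum, 0.1250/0.48405 = 0.2582.

Posterior probability ≈ 0.2582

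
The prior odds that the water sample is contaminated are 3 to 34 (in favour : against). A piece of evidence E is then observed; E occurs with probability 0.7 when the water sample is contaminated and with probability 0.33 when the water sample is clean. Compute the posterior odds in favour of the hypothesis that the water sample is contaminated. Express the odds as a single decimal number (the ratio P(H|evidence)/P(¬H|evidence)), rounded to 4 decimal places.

Prior odds = 3/34 = 0.088235. In log-odds, ln(0.088235) = -2.4277.
Add log likelihood ratio: ln(2.1212) = 0.75199.
Posterior log-odds = -1.6758, so posterior odds = exp(-1.6758) = 0.18717.

Posterior odds ≈ 0.1872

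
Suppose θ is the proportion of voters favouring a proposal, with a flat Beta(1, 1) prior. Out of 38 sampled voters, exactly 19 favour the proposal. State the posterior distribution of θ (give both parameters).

Posterior: Beta(20, 20)

Observing 19 successes and 19 failures updates Beta(1, 1) by adding the success and failure counts to the two shape parameters: α = 1+19 = 20, β = 1+19 = 20.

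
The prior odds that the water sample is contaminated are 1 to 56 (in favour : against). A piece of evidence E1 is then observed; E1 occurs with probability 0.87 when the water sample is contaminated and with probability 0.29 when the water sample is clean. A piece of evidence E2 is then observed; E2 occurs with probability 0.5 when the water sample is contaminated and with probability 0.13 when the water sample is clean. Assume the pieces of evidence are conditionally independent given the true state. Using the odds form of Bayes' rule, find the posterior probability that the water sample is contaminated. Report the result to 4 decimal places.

Posterior probability ≈ 0.1708

Prior odds = 1/56 = 0.017857. In log-odds, ln(0.017857) = -4.0254.
Add log likelihood ratios: ln(3.0000) + ln(3.8462) = 2.4457.
Posterior log-odds = -1.5797, so posterior odds = exp(-1.5797) = 0.20604. Converting, P(H|E) = 0.20604/1.2060 = 0.1708.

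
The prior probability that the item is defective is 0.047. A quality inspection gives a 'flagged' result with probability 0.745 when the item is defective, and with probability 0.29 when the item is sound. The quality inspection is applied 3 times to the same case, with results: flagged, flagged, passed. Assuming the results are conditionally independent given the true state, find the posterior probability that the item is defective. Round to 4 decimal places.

With H the event that the item is defective, the joint likelihood of the observed sequence is P(data|H) = 0.745·0.745·0.255 = 0.14153 and P(data|¬H) = 0.29·0.29·0.71 = 0.059711.
Bayes: P(H|data) = 0.047·0.14153 / (0.047·0.14153 + 0.953·0.059711) = 0.0066520/0.063557 = 0.1047.

Posterior P(H) ≈ 0.1047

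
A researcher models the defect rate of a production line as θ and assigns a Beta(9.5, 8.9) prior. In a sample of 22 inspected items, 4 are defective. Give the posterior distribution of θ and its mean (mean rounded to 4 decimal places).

Posterior: Beta(13.5, 26.9); mean ≈ 0.3342

The binomial likelihood is conjugate to the Beta prior: with 4 successes and 18 failures, the posterior is Beta(9.5+4, 8.9+18) = Beta(13.5, 26.9).
Posterior mean = α/(α+β) = 13.5/40.4 = 0.3342.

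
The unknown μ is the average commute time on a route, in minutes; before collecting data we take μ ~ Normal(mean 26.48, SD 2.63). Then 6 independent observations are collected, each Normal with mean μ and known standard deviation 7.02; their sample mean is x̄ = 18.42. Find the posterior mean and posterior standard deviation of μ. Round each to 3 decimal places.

Posterior mean ≈ 22.795; posterior SD ≈ 1.938

Prior precision 1/τ₀² = 1/2.63² = 0.144573; data precision n/σ² = 6/7.02² = 0.121752.
Posterior precision = 0.144573 + 0.121752 = 0.266326, giving posterior SD = 1/√0.266326 = 1.938.
Posterior mean = (0.144573·26.48 + 0.121752·18.42) / 0.266326 = 22.795.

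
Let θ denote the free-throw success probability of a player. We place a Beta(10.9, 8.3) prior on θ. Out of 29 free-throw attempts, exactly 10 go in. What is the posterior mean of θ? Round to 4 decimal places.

The binomial likelihood is conjugate to the Beta prior: with 10 successes and 19 failures, the posterior is Beta(10.9+10, 8.3+19) = Beta(20.9, 27.3).
Posterior mean = α/(α+β) = 20.9/48.2 = 0.4336.

Posterior mean ≈ 0.4336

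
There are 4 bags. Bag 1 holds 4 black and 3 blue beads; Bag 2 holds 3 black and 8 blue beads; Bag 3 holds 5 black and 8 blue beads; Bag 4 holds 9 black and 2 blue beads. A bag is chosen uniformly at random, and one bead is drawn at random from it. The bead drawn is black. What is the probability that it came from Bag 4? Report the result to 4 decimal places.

P(black|Bag 1) = 0.5714; P(black|Bag 2) = 0.2727; P(black|Bag 3) = 0.3846; P(black|Bag 4) = 0.8182.
Prior × likelihood for each source: 0.25·0.5714=0.1429, 0.25·0.2727=0.06818, 0.25·0.3846=0.09615, 0.25·0.8182=0.2045. Summing gives P(black) = 0.51174.
P(Bag 4 | black) = 0.2045 / 0.51174 = 0.3997.

Posterior probability ≈ 0.3997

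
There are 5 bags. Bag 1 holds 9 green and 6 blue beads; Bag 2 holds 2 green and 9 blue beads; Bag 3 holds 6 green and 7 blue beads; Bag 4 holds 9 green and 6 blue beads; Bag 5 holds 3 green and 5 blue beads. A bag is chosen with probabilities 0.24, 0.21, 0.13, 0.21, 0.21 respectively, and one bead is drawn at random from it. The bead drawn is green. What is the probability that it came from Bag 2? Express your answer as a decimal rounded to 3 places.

P(green|Bag 1) = 0.6; P(green|Bag 2) = 0.1818; P(green|Bag 3) = 0.4615; P(green|Bag 4) = 0.6; P(green|Bag 5) = 0.375.
Prior × likelihood for each source: 0.24·0.6=0.1440, 0.21·0.1818=0.03818, 0.13·0.4615=0.06000, 0.21·0.6=0.1260, 0.21·0.375=0.07875. Summing gives P(green) = 0.44693.
P(Bag 2 | green) = 0.03818 / 0.44693 = 0.085.

Posterior probability ≈ 0.085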